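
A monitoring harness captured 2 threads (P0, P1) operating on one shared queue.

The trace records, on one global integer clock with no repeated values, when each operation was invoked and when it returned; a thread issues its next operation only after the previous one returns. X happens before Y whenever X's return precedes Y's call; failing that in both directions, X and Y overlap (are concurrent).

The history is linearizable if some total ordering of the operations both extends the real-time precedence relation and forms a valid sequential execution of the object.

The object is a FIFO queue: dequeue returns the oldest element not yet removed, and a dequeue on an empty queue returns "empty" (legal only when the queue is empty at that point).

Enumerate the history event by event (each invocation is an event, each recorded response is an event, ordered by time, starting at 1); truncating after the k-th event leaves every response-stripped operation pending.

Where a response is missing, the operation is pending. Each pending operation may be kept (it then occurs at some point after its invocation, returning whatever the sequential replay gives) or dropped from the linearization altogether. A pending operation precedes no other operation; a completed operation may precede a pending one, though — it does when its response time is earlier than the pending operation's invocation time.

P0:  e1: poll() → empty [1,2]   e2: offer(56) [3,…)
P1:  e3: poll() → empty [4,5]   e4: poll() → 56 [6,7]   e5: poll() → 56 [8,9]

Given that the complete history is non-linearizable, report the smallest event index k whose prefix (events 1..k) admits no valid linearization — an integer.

events 1..8 are linearizable; a witness order is e1, e3, e2, e4:
1. e1 poll() → empty, leaving queue <>
2. e3 poll() → empty, leaving queue <>
3. e2 offer(56) (pending, included), leaving queue <56>
4. e4 poll() → 56, leaving queue <>
at event 9 (e5's time-9 response) nothing linearizes any more
every completion of the 1 pending operation (e2) was checked; none linearizes
for example e1, e3, e4, e5 (pending dropped) fails at step 3: e4 poll() → 56 is not legal there

9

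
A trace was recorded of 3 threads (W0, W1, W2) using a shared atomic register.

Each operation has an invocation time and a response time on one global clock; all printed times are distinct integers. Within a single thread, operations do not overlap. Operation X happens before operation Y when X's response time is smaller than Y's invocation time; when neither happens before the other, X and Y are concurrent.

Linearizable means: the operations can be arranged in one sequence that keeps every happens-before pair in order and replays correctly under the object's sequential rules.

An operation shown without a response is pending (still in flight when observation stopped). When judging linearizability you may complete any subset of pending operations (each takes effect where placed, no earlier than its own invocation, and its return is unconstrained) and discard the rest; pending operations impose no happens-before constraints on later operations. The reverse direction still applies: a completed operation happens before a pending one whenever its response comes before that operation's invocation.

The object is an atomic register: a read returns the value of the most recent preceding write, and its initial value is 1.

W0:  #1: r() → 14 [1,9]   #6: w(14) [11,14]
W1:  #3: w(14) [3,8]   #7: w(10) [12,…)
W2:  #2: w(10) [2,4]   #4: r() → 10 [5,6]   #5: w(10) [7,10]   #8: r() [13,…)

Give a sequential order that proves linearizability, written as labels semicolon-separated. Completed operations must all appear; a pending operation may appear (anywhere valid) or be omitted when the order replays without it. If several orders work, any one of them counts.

#2; #4; #3; #1; #5; #6

step 1: #2 w(10) — value 10
step 2: #4 r() → 10 — value 10
step 3: #3 w(14) — value 14
step 4: #1 r() → 14 — value 14
step 5: #5 w(10) — value 10
step 6: #6 w(14) — value 14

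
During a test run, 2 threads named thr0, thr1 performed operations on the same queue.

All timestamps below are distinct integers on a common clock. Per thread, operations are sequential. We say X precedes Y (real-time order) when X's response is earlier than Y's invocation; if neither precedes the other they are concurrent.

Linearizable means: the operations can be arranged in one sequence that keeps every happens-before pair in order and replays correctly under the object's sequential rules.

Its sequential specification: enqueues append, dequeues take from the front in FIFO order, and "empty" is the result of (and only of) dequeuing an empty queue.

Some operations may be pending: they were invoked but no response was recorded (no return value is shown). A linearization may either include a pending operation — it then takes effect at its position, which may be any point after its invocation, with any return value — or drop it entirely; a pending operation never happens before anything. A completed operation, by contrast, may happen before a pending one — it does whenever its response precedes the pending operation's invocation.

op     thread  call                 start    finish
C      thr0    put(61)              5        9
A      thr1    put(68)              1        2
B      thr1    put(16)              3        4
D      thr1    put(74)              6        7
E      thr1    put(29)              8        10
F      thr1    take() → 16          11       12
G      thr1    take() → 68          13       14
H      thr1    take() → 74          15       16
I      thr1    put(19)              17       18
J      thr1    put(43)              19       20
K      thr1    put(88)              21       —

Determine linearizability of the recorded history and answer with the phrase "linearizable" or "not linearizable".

not linearizable

events 1..11 are fine; event 12 — the response of F at time 12 — makes the prefix non-linearizable
every one of the 3 real-time-consistent orders over 6 completed queue ops fails the sequential spec
sample order A, B, C, D, E, F stalls at step 6 — F take() → 16 has no legal effect
sample order A, B, D, C, E, F stalls at step 6 — F take() → 16 has no legal effect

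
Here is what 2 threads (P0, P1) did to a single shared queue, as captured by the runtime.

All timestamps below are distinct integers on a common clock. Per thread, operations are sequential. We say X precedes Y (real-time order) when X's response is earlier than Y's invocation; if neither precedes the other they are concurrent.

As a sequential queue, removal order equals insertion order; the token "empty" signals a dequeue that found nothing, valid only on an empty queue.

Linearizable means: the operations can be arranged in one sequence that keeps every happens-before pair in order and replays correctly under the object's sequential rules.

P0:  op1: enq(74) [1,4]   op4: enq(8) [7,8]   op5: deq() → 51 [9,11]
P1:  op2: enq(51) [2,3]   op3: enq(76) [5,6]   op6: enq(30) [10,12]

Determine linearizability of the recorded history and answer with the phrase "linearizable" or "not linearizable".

one valid linearization: op2, op1, op3, op4, op5, op6
after step 1 (op2 enq(51)): queue <51>
after step 2 (op1 enq(74)): queue <51,74>
after step 3 (op3 enq(76)): queue <51,74,76>
after step 4 (op4 enq(8)): queue <51,74,76,8>
after step 5 (op5 deq() → 51): queue <74,76,8>
after step 6 (op6 enq(30)): queue <74,76,8,30>

linearizable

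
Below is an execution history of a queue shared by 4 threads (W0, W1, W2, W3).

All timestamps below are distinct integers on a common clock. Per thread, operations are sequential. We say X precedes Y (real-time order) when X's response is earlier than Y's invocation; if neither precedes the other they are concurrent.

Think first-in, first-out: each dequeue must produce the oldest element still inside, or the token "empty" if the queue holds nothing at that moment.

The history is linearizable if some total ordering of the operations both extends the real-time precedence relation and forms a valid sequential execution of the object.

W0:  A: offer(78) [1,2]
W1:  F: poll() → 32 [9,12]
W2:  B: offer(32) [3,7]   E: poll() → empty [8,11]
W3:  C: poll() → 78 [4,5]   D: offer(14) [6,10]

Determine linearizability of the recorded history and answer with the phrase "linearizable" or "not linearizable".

linearizable

one valid linearization: A, B, C, F, E, D
1. A offer(78), leaving queue <78>
2. B offer(32), leaving queue <78,32>
3. C poll() → 78, leaving queue <32>
4. F poll() → 32, leaving queue <>
5. E poll() → empty, leaving queue <>
6. D offer(14), leaving queue <14>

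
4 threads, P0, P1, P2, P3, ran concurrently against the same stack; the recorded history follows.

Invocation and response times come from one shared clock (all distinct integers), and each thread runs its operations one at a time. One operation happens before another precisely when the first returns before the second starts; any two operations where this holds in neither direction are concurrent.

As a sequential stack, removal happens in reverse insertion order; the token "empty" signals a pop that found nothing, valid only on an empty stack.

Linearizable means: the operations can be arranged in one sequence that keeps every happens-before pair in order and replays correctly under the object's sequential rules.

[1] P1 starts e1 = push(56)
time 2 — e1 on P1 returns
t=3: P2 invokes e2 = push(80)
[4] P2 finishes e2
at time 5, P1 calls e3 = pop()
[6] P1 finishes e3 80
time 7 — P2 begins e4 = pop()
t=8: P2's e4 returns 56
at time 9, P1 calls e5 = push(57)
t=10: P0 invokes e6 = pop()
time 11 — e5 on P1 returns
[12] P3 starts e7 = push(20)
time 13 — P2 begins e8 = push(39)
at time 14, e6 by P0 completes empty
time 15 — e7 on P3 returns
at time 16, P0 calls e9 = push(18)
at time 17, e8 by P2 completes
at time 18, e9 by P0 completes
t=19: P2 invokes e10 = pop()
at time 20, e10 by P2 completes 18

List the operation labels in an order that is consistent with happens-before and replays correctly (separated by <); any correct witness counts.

e1 < e2 < e3 < e4 < e6 < e5 < e7 < e8 < e9 < e10

step 1: e1 push(56) — stack <56>
step 2: e2 push(80) — stack <56,80>
step 3: e3 pop() → 80 — stack <56>
step 4: e4 pop() → 56 — stack <>
step 5: e6 pop() → empty — stack <>
step 6: e5 push(57) — stack <57>
step 7: e7 push(20) — stack <57,20>
step 8: e8 push(39) — stack <57,20,39>
step 9: e9 push(18) — stack <57,20,39,18>
step 10: e10 pop() → 18 — stack <57,20,39>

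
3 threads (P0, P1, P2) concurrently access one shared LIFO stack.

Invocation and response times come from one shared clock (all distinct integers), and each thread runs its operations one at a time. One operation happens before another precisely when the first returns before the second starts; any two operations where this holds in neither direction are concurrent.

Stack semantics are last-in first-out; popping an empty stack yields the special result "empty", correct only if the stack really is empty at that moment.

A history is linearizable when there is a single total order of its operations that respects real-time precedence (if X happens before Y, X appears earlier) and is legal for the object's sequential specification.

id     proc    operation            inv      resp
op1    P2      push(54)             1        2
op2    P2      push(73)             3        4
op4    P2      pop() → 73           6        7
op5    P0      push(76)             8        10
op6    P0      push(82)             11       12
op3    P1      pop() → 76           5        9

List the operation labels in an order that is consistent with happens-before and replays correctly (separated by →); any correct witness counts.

op1 → op2 → op4 → op5 → op3 → op6

1. op1 push(54), leaving stack <54>
2. op2 push(73), leaving stack <54,73>
3. op4 pop() → 73, leaving stack <54>
4. op5 push(76), leaving stack <54,76>
5. op3 pop() → 76, leaving stack <54>
6. op6 push(82), leaving stack <54,82>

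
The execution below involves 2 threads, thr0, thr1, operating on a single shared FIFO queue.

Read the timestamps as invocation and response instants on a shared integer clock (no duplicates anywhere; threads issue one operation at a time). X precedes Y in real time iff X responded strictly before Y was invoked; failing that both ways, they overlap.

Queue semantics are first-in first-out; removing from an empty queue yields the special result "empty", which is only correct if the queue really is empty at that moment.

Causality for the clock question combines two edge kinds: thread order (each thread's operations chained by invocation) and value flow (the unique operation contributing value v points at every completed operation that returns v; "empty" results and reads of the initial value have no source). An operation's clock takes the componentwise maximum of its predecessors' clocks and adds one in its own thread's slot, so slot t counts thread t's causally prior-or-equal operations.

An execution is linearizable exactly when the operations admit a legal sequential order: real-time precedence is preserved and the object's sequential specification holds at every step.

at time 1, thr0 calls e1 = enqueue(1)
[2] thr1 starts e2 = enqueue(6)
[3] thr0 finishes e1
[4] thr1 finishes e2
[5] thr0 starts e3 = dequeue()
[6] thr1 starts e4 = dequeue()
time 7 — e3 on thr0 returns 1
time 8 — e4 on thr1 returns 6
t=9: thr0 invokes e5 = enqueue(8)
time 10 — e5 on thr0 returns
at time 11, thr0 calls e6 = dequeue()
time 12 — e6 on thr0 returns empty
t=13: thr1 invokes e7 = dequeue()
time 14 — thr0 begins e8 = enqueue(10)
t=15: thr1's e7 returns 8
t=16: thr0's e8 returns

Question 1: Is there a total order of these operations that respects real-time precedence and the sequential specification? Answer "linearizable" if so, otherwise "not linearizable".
the violation lands at event 12, e6's response at time 12: events 1..11 linearize, events 1..12 do not
every one of the 4 real-time-consistent orders over 6 completed FIFO queue ops fails the sequential spec
e.g. e1, e2, e3, e4, e5, e6: illegal at step 6, since e6 dequeue() → empty cannot apply there
e.g. e1, e2, e4, e3, e5, e6: illegal at step 3, since e4 dequeue() → 6 cannot apply there

not linearizable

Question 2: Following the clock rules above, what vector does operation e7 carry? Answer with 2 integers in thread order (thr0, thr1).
root op e2, invoked 2: fresh clock plus thr1's own tick → (0, 1)
root op e1, invoked 1: fresh clock plus thr0's own tick → (1, 0)
e4 (invocation 6): componentwise max over VC(e2)=(0, 1), +1 at thr1, giving (0, 2)
e3 (invocation 5): componentwise max over VC(e1)=(1, 0), +1 at thr0, giving (2, 0)
e5 (invocation 9): componentwise max over VC(e3)=(2, 0), +1 at thr0, giving (3, 0)
e6 (invocation 11): componentwise max over VC(e5)=(3, 0), +1 at thr0, giving (4, 0)
e8 (invocation 14): componentwise max over VC(e6)=(4, 0), +1 at thr0, giving (5, 0)
e7 (invocation 13): componentwise max over VC(e4)=(0, 2), VC(e5)=(3, 0), +1 at thr1, giving (3, 3)
target: VC(e7) = (3, 3)

(3, 3)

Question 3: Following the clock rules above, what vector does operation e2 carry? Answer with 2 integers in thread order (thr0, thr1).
VC(e2, invoked at 2): no causal predecessors; +1 on thr1 → (0, 1)
VC(e1, invoked at 1): no causal predecessors; +1 on thr0 → (1, 0)
merge at e4 (invoked 6): VC(e2)=(0, 1), own-thread bump on thr1 → (0, 2)
merge at e3 (invoked 5): VC(e1)=(1, 0), own-thread bump on thr0 → (2, 0)
merge at e5 (invoked 9): VC(e3)=(2, 0), own-thread bump on thr0 → (3, 0)
merge at e6 (invoked 11): VC(e5)=(3, 0), own-thread bump on thr0 → (4, 0)
merge at e8 (invoked 14): VC(e6)=(4, 0), own-thread bump on thr0 → (5, 0)
merge at e7 (invoked 13): VC(e4)=(0, 2), VC(e5)=(3, 0), own-thread bump on thr1 → (3, 3)
target: VC(e2) = (0, 1)

(0, 1)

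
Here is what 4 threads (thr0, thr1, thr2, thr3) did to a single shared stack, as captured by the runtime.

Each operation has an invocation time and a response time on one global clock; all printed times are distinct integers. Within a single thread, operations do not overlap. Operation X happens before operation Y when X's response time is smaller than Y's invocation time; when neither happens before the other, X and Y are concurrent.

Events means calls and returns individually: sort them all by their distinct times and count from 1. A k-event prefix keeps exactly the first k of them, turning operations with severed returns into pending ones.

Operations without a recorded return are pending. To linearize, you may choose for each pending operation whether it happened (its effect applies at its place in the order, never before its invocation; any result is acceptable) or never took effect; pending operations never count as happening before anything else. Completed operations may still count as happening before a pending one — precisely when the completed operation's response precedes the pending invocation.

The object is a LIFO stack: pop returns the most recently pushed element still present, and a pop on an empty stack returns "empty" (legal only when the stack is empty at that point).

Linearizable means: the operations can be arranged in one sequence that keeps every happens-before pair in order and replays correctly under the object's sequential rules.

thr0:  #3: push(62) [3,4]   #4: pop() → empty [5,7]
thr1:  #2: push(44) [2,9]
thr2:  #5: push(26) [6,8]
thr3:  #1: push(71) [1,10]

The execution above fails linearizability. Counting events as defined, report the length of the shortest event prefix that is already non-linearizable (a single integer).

7

a valid linearization of events 1..6 exists, for instance #1, #2, #3:
after step 1 (#1 push(71) (pending, included)): stack <71>
after step 2 (#2 push(44) (pending, included)): stack <71,44>
after step 3 (#3 push(62)): stack <71,44,62>
adding event 7 (#4 responds at 7) leaves no legal real-time order
every completion of the 3 pending operations (#1, #2, #5) was checked; none linearizes
take #3, #4 (pending dropped): step 2 already fails, because #4 pop() → empty cannot occur there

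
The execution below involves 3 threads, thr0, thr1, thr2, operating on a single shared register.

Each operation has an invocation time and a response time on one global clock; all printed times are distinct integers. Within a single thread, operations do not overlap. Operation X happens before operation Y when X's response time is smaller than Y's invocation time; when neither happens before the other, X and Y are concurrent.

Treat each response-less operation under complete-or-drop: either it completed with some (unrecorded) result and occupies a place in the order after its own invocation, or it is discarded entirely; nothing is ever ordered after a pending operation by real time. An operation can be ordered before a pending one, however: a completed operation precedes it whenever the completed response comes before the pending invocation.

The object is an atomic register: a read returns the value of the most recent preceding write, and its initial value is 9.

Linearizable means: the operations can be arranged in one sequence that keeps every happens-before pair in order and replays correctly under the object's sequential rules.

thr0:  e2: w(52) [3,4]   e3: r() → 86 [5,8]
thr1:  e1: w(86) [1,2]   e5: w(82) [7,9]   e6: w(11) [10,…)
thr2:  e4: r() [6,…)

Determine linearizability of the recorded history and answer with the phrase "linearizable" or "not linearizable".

through event 7 a valid linearization exists; event 8 (e3 responding at time 8) ends that
exhaustive check: the 3 completed register ops admit one real-time order; illegal
include/drop combinations of the 2 pending operations (e4, e5) were all tried; none helps
e.g. e1, e2, e3 (pending dropped): illegal at step 3, since e3 r() → 86 cannot apply there

not linearizable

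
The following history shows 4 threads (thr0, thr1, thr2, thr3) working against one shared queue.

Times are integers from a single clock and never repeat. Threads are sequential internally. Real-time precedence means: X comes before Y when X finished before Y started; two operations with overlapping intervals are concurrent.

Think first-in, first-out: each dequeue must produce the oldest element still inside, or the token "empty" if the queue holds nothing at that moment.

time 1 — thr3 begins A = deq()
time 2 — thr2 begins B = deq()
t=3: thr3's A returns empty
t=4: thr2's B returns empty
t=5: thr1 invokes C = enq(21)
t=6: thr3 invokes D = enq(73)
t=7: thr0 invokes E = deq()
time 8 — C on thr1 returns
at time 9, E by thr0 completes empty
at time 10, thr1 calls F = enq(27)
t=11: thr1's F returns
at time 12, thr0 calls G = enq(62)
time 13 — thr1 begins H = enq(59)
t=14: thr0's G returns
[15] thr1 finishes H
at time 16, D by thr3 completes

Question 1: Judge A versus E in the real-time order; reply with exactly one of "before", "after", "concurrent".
before

A spans [1,3], E spans [7,9]
resp(A)=3 < inv(E)=7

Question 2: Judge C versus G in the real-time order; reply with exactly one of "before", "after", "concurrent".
before

C spans [5,8], G spans [12,14]
resp(C)=8 < inv(G)=12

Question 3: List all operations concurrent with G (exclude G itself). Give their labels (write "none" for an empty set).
D, H

overlap test against G [12,14]: concurrent iff the interval meets 12..14
A [1,3]: before
B [2,4]: before
C [5,8]: before
D [6,16]: concurrent
E [7,9]: before
F [10,11]: before
H [13,15]: concurrent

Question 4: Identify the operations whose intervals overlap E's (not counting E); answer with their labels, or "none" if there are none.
C, D

concurrent with E ([7,9]): every op whose interval crosses 7..9
A [1,3]: before
B [2,4]: before
C [5,8]: concurrent
D [6,16]: concurrent
F [10,11]: after
G [12,14]: after
H [13,15]: after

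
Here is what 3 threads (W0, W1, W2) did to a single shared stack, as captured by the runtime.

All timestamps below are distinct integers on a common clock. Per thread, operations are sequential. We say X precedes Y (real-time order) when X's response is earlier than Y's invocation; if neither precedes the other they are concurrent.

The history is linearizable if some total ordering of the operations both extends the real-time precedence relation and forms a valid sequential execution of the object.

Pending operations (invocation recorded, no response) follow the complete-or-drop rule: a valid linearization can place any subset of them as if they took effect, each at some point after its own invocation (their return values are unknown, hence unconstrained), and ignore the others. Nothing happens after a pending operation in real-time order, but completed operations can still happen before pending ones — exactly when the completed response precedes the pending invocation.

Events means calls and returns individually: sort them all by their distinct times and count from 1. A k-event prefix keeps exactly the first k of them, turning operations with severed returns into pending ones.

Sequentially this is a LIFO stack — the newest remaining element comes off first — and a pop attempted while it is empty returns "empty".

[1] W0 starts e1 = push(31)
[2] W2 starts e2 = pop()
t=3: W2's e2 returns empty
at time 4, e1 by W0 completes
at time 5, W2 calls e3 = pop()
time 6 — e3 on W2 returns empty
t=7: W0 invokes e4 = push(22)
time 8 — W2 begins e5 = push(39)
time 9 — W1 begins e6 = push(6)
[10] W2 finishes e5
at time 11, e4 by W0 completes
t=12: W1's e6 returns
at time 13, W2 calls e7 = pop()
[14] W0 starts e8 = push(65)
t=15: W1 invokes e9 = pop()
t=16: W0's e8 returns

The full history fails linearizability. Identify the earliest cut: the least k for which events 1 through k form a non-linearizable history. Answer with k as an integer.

one valid order for events 1..5 is e2, e1:
after step 1 (e2 pop() → empty): stack <>
after step 2 (e1 push(31)): stack <31>
event 6 — e3's response, time 6 — after it, nothing linearizes
one such order, e1, e2, e3, breaks at step 2 where e2 pop() → empty is illegal
one such order, e2, e1, e3, breaks at step 3 where e3 pop() → empty is illegal

6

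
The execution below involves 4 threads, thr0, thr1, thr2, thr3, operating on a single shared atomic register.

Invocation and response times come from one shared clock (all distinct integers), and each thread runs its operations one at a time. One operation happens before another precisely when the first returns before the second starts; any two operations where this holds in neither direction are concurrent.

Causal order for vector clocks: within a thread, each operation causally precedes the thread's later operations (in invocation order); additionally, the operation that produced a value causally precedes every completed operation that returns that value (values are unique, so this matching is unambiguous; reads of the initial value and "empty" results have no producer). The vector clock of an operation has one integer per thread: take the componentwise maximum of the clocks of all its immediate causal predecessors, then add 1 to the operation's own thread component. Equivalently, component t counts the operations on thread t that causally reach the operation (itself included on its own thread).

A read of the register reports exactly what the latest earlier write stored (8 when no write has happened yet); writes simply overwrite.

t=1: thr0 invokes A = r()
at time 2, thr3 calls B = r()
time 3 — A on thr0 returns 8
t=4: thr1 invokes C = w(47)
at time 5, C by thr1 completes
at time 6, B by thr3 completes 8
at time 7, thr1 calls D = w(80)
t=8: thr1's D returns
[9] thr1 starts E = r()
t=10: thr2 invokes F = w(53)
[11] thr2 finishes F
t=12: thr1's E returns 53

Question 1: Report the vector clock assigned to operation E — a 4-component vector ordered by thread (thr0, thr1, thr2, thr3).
(0, 3, 1, 0)

no predecessors for B (invoked 2): thr3 increments from zero → (0, 0, 0, 1)
no predecessors for F (invoked 10): thr2 increments from zero → (0, 0, 1, 0)
no predecessors for C (invoked 4): thr1 increments from zero → (0, 1, 0, 0)
no predecessors for A (invoked 1): thr0 increments from zero → (1, 0, 0, 0)
D, invoked 7, takes VC(C)=(0, 1, 0, 0) under max, adds 1 for thr1 → (0, 2, 0, 0)
E, invoked 9, takes VC(D)=(0, 2, 0, 0), VC(F)=(0, 0, 1, 0) under max, adds 1 for thr1 → (0, 3, 1, 0)
target: VC(E) = (0, 3, 1, 0)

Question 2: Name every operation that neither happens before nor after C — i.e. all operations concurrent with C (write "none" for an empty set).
B

C spans [4,5]; an op avoiding the whole window 4..5 is ordered, any other is concurrent
A [1,3]: before
B [2,6]: concurrent
D [7,8]: after
E [9,12]: after
F [10,11]: after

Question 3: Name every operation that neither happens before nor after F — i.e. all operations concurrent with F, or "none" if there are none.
E

overlap test against F [10,11]: concurrent iff the interval meets 10..11
A [1,3]: before
B [2,6]: before
C [4,5]: before
D [7,8]: before
E [9,12]: concurrent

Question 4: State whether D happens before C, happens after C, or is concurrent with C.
after

D spans [7,8], C spans [4,5]
resp(C)=5 < inv(D)=7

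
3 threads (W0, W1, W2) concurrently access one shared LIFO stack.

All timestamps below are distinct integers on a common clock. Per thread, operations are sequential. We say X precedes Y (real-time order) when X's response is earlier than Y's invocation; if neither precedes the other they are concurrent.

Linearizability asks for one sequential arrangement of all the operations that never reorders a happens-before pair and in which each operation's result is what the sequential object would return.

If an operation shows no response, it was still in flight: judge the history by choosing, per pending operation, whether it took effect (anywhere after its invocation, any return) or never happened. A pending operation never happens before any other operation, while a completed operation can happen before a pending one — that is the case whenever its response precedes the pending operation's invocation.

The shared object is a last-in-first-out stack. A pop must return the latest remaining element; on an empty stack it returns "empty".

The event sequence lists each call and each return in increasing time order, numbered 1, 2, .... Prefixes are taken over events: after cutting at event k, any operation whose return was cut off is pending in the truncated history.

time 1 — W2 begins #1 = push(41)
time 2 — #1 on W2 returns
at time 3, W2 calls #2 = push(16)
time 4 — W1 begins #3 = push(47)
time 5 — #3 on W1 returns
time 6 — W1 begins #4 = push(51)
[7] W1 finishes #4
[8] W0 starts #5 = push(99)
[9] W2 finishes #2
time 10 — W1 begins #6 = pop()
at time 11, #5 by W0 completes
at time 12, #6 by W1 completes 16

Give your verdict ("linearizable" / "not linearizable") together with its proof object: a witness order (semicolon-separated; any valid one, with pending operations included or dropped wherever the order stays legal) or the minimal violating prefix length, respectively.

linearizable — witness: #1; #3; #4; #2; #6; #5

step 1: #1 push(41) — stack <41>
step 2: #3 push(47) — stack <41,47>
step 3: #4 push(51) — stack <41,47,51>
step 4: #2 push(16) — stack <41,47,51,16>
step 5: #6 pop() → 16 — stack <41,47,51>
step 6: #5 push(99) — stack <41,47,51,99>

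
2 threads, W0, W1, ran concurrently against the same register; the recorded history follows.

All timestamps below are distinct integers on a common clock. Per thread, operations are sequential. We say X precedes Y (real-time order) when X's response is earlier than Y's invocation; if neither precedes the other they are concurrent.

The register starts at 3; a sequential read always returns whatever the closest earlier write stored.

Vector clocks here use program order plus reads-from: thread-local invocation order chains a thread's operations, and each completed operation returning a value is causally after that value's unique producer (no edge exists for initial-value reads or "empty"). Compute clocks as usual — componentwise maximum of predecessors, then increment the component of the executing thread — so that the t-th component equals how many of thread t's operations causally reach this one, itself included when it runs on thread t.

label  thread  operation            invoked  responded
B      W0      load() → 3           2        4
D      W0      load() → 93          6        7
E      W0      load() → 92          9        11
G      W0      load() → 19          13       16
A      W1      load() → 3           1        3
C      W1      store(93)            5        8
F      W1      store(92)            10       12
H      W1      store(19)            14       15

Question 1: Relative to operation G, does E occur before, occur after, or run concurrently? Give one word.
before

E spans [9,11], G spans [13,16]
resp(E)=11 < inv(G)=13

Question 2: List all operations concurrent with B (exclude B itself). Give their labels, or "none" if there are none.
A

overlap test against B [2,4]: concurrent iff the interval meets 2..4
A [1,3]: concurrent
C [5,8]: after
D [6,7]: after
E [9,11]: after
F [10,12]: after
G [13,16]: after
H [14,15]: after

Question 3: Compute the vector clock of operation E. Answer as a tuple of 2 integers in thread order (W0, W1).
(3, 3)

no predecessors for A (invoked 1): W1 increments from zero → (0, 1)
no predecessors for B (invoked 2): W0 increments from zero → (1, 0)
merge at C (invoked 5): VC(A)=(0, 1), own-thread bump on W1 → (0, 2)
merge at F (invoked 10): VC(C)=(0, 2), own-thread bump on W1 → (0, 3)
merge at H (invoked 14): VC(F)=(0, 3), own-thread bump on W1 → (0, 4)
merge at D (invoked 6): VC(B)=(1, 0), VC(C)=(0, 2), own-thread bump on W0 → (2, 2)
merge at E (invoked 9): VC(D)=(2, 2), VC(F)=(0, 3), own-thread bump on W0 → (3, 3)
merge at G (invoked 13): VC(E)=(3, 3), VC(H)=(0, 4), own-thread bump on W0 → (4, 4)
target: VC(E) = (3, 3)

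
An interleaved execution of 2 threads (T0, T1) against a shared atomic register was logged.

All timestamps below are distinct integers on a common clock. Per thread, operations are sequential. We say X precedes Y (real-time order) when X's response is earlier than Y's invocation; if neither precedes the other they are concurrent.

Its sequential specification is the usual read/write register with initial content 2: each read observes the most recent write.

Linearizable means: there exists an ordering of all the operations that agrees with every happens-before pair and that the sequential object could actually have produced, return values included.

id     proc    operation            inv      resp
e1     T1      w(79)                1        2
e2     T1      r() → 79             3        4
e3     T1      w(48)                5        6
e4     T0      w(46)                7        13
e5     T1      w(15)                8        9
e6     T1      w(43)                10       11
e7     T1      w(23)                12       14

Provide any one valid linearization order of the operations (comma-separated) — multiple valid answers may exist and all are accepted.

after step 1 (e1 w(79)): value 79
after step 2 (e2 r() → 79): value 79
after step 3 (e3 w(48)): value 48
after step 4 (e4 w(46)): value 46
after step 5 (e5 w(15)): value 15
after step 6 (e6 w(43)): value 43
after step 7 (e7 w(23)): value 23

e1, e2, e3, e4, e5, e6, e7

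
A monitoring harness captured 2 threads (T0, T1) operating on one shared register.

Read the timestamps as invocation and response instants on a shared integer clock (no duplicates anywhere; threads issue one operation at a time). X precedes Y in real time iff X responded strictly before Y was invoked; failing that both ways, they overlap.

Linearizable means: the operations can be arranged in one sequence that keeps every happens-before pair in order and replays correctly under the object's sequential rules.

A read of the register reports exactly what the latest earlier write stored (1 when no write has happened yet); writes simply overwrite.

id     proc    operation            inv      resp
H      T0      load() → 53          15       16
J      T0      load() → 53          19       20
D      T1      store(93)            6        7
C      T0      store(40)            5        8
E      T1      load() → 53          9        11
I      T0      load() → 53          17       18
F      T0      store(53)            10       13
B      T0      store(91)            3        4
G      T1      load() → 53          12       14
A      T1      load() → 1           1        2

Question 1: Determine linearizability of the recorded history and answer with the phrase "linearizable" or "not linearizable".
a witness: A, B, C, D, F, E, G, H, I, J
after step 1 (A load() → 1): value 1
after step 2 (B store(91)): value 91
after step 3 (C store(40)): value 40
after step 4 (D store(93)): value 93
after step 5 (F store(53)): value 53
after step 6 (E load() → 53): value 53
after step 7 (G load() → 53): value 53
after step 8 (H load() → 53): value 53
after step 9 (I load() → 53): value 53
after step 10 (J load() → 53): value 53

linearizable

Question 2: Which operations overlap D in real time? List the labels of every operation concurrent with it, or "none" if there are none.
D spans [6,7]; an op avoiding the whole window 6..7 is ordered, any other is concurrent
A [1,2]: before
B [3,4]: before
C [5,8]: concurrent
E [9,11]: after
F [10,13]: after
G [12,14]: after
H [15,16]: after
I [17,18]: after
J [19,20]: after

C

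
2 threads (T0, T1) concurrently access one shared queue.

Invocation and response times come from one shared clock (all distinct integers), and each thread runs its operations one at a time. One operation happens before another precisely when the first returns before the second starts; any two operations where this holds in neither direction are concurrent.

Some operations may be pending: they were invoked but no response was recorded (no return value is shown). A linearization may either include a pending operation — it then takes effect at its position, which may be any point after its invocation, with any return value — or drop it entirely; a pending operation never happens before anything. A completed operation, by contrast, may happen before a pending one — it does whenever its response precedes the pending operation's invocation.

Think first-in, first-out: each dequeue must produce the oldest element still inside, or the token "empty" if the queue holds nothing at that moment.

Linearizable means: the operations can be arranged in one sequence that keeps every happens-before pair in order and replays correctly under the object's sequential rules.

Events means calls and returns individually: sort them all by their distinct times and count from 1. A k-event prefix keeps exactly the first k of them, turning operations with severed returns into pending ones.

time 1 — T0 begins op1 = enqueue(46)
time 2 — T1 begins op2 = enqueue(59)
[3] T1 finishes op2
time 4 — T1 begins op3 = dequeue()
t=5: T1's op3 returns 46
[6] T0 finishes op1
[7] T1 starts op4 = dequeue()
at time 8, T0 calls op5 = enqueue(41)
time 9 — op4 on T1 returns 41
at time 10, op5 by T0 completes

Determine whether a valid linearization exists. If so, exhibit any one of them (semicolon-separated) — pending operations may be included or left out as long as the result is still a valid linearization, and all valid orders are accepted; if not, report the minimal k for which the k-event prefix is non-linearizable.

cut after 8 events: linearizable; cut after 9 events (op4 responds, time 9): not linearizable
all 3 real-time-respecting orders fail — 4 completed queue operations, no legal replay
no completion choice of the 1 pending operation (op5) rescues it — every subset was tried
one such order, op1, op2, op3, op4 (pending dropped), breaks at step 4 where op4 dequeue() → 41 is illegal
one such order, op2, op1, op3, op4 (pending dropped), breaks at step 3 where op3 dequeue() → 46 is illegal

not linearizable — minimal violating prefix: 9 events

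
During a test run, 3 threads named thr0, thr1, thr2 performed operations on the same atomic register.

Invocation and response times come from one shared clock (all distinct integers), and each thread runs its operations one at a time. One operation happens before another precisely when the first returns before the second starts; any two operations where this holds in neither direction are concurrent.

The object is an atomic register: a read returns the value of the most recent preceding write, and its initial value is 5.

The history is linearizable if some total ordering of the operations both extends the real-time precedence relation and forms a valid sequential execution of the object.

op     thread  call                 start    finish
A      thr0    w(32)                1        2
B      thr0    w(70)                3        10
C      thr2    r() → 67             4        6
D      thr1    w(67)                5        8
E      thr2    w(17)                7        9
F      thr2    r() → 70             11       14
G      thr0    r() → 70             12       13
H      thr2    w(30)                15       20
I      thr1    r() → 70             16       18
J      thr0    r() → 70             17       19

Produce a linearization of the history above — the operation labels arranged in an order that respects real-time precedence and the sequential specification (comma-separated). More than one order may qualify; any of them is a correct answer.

A, D, C, E, B, F, G, I, J, H

1. A w(32), leaving value 32
2. D w(67), leaving value 67
3. C r() → 67, leaving value 67
4. E w(17), leaving value 17
5. B w(70), leaving value 70
6. F r() → 70, leaving value 70
7. G r() → 70, leaving value 70
8. I r() → 70, leaving value 70
9. J r() → 70, leaving value 70
10. H w(30), leaving value 30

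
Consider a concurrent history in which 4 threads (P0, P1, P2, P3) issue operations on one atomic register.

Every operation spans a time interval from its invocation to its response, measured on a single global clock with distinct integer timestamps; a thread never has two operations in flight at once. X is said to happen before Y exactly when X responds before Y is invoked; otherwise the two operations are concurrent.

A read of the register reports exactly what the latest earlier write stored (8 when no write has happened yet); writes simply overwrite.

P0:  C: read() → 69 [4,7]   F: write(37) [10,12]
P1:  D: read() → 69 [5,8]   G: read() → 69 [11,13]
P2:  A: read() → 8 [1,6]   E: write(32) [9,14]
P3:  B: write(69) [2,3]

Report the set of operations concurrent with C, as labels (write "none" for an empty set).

overlap test against C [4,7]: concurrent iff the interval meets 4..7
A [1,6]: concurrent
B [2,3]: before
D [5,8]: concurrent
E [9,14]: after
F [10,12]: after
G [11,13]: after

A, D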